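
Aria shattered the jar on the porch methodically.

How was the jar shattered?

'methodically' marks the manner of the shattering event.

methodically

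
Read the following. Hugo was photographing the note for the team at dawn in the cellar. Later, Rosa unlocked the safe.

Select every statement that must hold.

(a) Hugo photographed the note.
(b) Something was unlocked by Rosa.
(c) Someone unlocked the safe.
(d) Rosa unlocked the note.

(b), (c)

(a) Not entailed — 'was photographing' is progressive on an accomplishment; it does not entail the completed 'photographed'.
(b) Entailed — every conjunct here is already in the original unlocking event.
(c) Entailed — the original entails any weakening of itself; this just generalizes the agent.
(d) Not entailed — Rosa unlocked the safe, not the note; the note belongs to the photographing event.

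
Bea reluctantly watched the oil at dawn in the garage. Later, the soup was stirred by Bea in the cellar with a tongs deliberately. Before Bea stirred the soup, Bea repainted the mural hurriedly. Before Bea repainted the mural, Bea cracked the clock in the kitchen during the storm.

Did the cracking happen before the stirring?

yes

The narrative orders the cracking before the stirring.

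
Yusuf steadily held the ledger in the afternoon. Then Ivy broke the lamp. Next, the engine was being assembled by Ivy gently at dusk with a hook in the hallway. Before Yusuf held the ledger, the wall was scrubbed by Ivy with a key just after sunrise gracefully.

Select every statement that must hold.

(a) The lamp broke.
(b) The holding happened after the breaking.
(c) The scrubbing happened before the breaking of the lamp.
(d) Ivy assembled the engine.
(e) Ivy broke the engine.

(a) Entailed — 'Ivy broke the lamp' is causative; it entails the inchoative 'the lamp broke'.
(b) Not entailed — the narrative places the holding before the breaking, not after.
(c) Entailed — the narrative places the scrubbing before the breaking.
(d) Not entailed — 'was assembling' is progressive on an accomplishment; it does not entail the completed 'assembled'.
(e) Not entailed — Ivy broke the lamp, not the engine; the engine belongs to the assembling event.

(a), (c)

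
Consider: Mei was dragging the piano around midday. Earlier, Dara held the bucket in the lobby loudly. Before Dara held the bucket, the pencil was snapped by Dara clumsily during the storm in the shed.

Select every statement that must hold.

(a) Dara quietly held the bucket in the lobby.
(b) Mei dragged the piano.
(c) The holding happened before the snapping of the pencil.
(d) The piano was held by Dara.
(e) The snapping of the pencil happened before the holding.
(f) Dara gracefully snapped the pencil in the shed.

(a) Not entailed — 'quietly' adds a manner not in (and inconsistent with) the original.
(b) Entailed — 'drag' is an activity; 'was dragging' entails that some dragging happened, so 'dragged' holds.
(c) Not entailed — the narrative places the snapping before the holding, not after.
(d) Not entailed — Dara held the bucket, not the piano; the piano belongs to the dragging event.
(e) Entailed — the narrative places the snapping before the holding.
(f) Not entailed — 'gracefully' adds a manner not in (and inconsistent with) the original.

(b), (e)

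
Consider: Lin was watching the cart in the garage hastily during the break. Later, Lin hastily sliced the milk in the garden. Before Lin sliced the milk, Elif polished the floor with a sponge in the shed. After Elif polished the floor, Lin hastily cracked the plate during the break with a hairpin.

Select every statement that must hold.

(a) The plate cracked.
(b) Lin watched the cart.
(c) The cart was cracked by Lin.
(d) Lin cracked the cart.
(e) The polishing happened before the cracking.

(a) Entailed — 'Lin cracked the plate' is causative; it entails the inchoative 'the plate cracked'.
(b) Entailed — 'watch' is an activity; 'was watching' entails that some watching happened, so 'watched' holds.
(c) Not entailed — Lin cracked the plate, not the cart; the cart belongs to the watching event.
(d) Not entailed — Lin cracked the plate, not the cart; the cart belongs to the watching event.
(e) Entailed — the narrative places the polishing before the cracking.

(a), (b), (e)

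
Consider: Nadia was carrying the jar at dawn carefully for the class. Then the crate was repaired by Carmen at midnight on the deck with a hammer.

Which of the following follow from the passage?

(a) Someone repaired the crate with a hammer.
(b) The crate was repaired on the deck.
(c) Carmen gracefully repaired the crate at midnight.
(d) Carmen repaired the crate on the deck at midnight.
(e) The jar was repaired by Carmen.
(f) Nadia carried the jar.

(a), (b), (d), (f)

(a) Entailed — this follows by dropping conjuncts from the repairing event's description.
(b) Entailed — every conjunct here is already in the original repairing event.
(c) Not entailed — 'gracefully' adds information not in the original event.
(d) Entailed — dropping 'with a hammer' leaves a sub-description the original still satisfies.
(e) Not entailed — Carmen repaired the crate, not the jar; the jar belongs to the carrying event.
(f) Entailed — 'carry' is an activity; 'was carrying' entails that some carrying happened, so 'carried' holds.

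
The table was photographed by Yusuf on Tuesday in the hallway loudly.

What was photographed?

'the table' marks the patient of the photographing event.

the table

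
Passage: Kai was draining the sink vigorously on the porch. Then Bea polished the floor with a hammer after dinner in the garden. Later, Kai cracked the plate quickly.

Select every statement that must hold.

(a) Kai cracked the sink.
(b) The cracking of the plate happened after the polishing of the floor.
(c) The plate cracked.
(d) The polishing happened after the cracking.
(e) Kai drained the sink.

(a) Not entailed — Kai cracked the plate, not the sink; the sink belongs to the draining event.
(b) Entailed — the narrative places the polishing before the cracking.
(c) Entailed — 'Kai cracked the plate' is causative; it entails the inchoative 'the plate cracked'.
(d) Not entailed — the narrative places the polishing before the cracking, not after.
(e) Not entailed — 'was draining' is progressive on an accomplishment; it does not entail the completed 'drained'.

(b), (c)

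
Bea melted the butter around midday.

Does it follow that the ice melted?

Nothing is said about any ice; only the butter is affected.

no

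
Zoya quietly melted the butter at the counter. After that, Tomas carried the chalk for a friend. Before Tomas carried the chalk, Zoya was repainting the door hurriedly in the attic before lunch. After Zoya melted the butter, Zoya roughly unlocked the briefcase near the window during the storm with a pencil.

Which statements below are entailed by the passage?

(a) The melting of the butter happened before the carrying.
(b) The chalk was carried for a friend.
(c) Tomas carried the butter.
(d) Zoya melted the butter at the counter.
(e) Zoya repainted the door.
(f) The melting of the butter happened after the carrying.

(a) Entailed — the narrative places the melting before the carrying.
(b) Entailed — every conjunct here is already in the original carrying event.
(c) Not entailed — Tomas carried the chalk, not the butter; the butter belongs to the melting event.
(d) Entailed — the original entails any weakening of itself; this just drops 'quietly'.
(e) Not entailed — 'was repainting' is progressive on an accomplishment; it does not entail the completed 'repainted'.
(f) Not entailed — the narrative places the melting before the carrying, not after.

(a), (b), (d)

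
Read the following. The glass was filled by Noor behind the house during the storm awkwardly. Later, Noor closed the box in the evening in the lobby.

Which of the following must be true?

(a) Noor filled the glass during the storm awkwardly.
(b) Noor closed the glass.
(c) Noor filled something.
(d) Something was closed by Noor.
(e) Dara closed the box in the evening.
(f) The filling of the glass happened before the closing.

(a), (c), (d), (f)

(a) Entailed — this follows by dropping conjuncts from the filling event's description.
(b) Not entailed — Noor closed the box, not the glass; the glass belongs to the filling event.
(c) Entailed — the original entails any weakening of itself; this just drops 'behind the house', 'awkwardly', 'during the storm' and generalizes the patient.
(d) Entailed — dropping 'in the evening', 'in the lobby' and generalizing the patient leaves a sub-description the original still satisfies.
(e) Not entailed — the passage has Noor closing the box, not Dara.
(f) Entailed — the narrative places the filling before the closing.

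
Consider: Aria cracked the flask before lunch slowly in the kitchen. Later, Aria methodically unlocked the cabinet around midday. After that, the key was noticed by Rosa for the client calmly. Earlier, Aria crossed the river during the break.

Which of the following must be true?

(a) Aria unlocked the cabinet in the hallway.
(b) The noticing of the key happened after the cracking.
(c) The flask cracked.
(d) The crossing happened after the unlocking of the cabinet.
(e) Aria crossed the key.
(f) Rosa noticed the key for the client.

(b), (c), (f)

(a) Not entailed — 'in the hallway' adds information not in the original event.
(b) Entailed — the narrative places the cracking before the noticing.
(c) Entailed — 'Aria cracked the flask' is causative; it entails the inchoative 'the flask cracked'.
(d) Not entailed — the narrative doesn't order the unlocking relative to the crossing.
(e) Not entailed — Aria crossed the river, not the key; the key belongs to the noticing event.
(f) Entailed — this follows by dropping conjuncts from the noticing event's description.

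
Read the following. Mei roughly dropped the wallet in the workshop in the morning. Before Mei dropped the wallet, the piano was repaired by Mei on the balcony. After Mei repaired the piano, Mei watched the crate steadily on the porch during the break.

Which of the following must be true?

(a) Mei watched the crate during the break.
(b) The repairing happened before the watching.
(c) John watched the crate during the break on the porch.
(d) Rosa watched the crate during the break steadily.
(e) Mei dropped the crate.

(a) Entailed — dropping 'steadily', 'on the porch' leaves a sub-description the original still satisfies.
(b) Entailed — the narrative places the repairing before the watching.
(c) Not entailed — the passage has Mei watching the crate, not John.
(d) Not entailed — the passage has Mei watching the crate, not Rosa.
(e) Not entailed — Mei dropped the wallet, not the crate; the crate belongs to the watching event.

(a), (b)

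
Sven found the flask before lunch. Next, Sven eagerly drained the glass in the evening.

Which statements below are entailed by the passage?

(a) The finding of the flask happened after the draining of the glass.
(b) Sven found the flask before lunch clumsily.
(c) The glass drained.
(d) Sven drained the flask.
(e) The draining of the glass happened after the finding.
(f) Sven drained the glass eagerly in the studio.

(c), (e)

(a) Not entailed — the narrative places the finding before the draining, not after.
(b) Not entailed — 'clumsily' adds information not in the original event.
(c) Entailed — 'Sven drained the glass' is causative; it entails the inchoative 'the glass drained'.
(d) Not entailed — Sven drained the glass, not the flask; the flask belongs to the finding event.
(e) Entailed — the narrative places the finding before the draining.
(f) Not entailed — 'in the studio' adds information not in the original event.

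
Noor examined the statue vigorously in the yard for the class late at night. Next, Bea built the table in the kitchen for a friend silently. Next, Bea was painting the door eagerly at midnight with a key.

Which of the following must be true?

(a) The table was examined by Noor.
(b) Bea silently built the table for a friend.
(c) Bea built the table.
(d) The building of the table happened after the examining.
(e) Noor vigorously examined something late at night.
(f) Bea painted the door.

(b), (c), (d), (e)

(a) Not entailed — Noor examined the statue, not the table; the table belongs to the building event.
(b) Entailed — the original entails any weakening of itself; this just drops 'in the kitchen'.
(c) Entailed — dropping 'in the kitchen', 'silently', 'for a friend' leaves a sub-description the original still satisfies.
(d) Entailed — the narrative places the examining before the building.
(e) Entailed — dropping 'for the class', 'in the yard' and generalizing the patient leaves a sub-description the original still satisfies.
(f) Not entailed — 'was painting' is progressive on an accomplishment; it does not entail the completed 'painted'.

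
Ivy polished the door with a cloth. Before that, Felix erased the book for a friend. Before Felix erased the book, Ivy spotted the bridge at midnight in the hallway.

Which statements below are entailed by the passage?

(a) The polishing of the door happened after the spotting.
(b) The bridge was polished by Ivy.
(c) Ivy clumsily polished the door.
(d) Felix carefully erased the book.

(a)

(a) Entailed — the narrative places the spotting before the polishing.
(b) Not entailed — Ivy polished the door, not the bridge; the bridge belongs to the spotting event.
(c) Not entailed — 'clumsily' adds information not in the original event.
(d) Not entailed — 'carefully' adds information not in the original event.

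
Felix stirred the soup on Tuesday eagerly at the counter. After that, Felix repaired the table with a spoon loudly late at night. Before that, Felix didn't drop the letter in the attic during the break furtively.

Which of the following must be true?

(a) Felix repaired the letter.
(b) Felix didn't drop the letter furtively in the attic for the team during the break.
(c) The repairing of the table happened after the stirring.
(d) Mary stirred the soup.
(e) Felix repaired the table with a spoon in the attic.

(b), (c)

(a) Not entailed — Felix repaired the table, not the letter; the letter belongs to the dropping event.
(b) Entailed — under negation, adding a further restriction is entailed: if no such dropping event occurred, none occurred for the team either.
(c) Entailed — the narrative places the stirring before the repairing.
(d) Not entailed — the passage has Felix stirring the soup, not Mary.
(e) Not entailed — 'in the attic' adds information not in the original event.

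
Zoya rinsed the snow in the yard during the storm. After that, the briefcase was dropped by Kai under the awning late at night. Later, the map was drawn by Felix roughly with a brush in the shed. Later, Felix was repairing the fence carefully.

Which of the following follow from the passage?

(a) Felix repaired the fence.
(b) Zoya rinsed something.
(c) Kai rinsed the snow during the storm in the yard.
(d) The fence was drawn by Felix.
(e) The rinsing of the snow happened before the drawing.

(a) Not entailed — 'was repairing' is progressive on an accomplishment; it does not entail the completed 'repaired'.
(b) Entailed — the original entails any weakening of itself; this just drops 'in the yard', 'during the storm' and generalizes the patient.
(c) Not entailed — the passage has Zoya rinsing the snow, not Kai.
(d) Not entailed — Felix drew the map, not the fence; the fence belongs to the repairing event.
(e) Entailed — the narrative places the rinsing before the drawing.

(b), (e)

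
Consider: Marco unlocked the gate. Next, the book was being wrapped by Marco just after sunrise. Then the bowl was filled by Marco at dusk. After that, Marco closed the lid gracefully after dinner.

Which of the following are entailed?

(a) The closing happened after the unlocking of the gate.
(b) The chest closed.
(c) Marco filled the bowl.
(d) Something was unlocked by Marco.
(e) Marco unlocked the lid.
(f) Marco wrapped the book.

(a) Entailed — the narrative places the unlocking before the closing.
(b) Not entailed — the lid is what closed, not the chest.
(c) Entailed — this follows by dropping conjuncts from the filling event's description.
(d) Entailed — every conjunct here is already in the original unlocking event.
(e) Not entailed — Marco unlocked the gate, not the lid; the lid belongs to the closing event.
(f) Not entailed — 'was wrapping' is progressive on an accomplishment; it does not entail the completed 'wrapped'.

(a), (c), (d)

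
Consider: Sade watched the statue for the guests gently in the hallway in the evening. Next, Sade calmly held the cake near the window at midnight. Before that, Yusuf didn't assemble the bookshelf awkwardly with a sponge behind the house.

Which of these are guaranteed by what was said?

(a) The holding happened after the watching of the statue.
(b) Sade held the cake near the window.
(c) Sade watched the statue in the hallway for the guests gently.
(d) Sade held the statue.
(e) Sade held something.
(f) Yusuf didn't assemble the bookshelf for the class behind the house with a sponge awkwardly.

(a) Entailed — the narrative places the watching before the holding.
(b) Entailed — every conjunct here is already in the original holding event.
(c) Entailed — the original entails any weakening of itself; this just drops 'in the evening'.
(d) Not entailed — Sade held the cake, not the statue; the statue belongs to the watching event.
(e) Entailed — dropping 'at midnight', 'calmly', 'near the window' and generalizing the patient leaves a sub-description the original still satisfies.
(f) Entailed — under negation, adding a further restriction is entailed: if no such assembling event occurred, none occurred for the class either.

(a), (b), (c), (e), (f)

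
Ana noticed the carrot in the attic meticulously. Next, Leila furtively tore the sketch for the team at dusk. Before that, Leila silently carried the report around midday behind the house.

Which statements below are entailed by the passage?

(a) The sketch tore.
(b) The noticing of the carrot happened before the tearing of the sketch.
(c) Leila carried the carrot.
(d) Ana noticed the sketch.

(a), (b)

(a) Entailed — 'Leila tore the sketch' is causative; it entails the inchoative 'the sketch tore'.
(b) Entailed — the narrative places the noticing before the tearing.
(c) Not entailed — Leila carried the report, not the carrot; the carrot belongs to the noticing event.
(d) Not entailed — Ana noticed the carrot, not the sketch; the sketch belongs to the tearing event.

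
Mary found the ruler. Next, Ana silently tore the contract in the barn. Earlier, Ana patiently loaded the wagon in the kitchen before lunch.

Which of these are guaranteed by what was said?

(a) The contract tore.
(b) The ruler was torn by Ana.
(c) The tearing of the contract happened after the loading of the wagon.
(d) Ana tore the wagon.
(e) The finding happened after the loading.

(a), (c)

(a) Entailed — 'Ana tore the contract' is causative; it entails the inchoative 'the contract tore'.
(b) Not entailed — Ana tore the contract, not the ruler; the ruler belongs to the finding event.
(c) Entailed — the narrative places the loading before the tearing.
(d) Not entailed — Ana tore the contract, not the wagon; the wagon belongs to the loading event.
(e) Not entailed — the narrative doesn't order the loading relative to the finding.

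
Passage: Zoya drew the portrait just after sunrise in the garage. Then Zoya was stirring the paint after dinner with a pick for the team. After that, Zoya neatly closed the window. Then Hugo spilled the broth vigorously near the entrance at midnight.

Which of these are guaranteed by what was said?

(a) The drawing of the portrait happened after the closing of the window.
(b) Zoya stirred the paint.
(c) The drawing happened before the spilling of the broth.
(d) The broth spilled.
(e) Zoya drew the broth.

(a) Not entailed — the narrative places the drawing before the closing, not after.
(b) Entailed — 'stir' is an activity; 'was stirring' entails that some stirring happened, so 'stirred' holds.
(c) Entailed — the narrative places the drawing before the spilling.
(d) Entailed — 'Hugo spilled the broth' is causative; it entails the inchoative 'the broth spilled'.
(e) Not entailed — Zoya drew the portrait, not the broth; the broth belongs to the spilling event.

(b), (c), (d)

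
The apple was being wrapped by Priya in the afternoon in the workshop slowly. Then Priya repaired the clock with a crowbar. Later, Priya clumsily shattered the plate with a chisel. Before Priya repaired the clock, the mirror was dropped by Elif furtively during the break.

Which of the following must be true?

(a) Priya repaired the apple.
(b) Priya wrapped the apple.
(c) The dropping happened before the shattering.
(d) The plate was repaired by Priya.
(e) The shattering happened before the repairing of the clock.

(a) Not entailed — Priya repaired the clock, not the apple; the apple belongs to the wrapping event.
(b) Not entailed — 'was wrapping' is progressive on an accomplishment; it does not entail the completed 'wrapped'.
(c) Entailed — the narrative places the dropping before the shattering.
(d) Not entailed — Priya repaired the clock, not the plate; the plate belongs to the shattering event.
(e) Not entailed — the narrative places the repairing before the shattering, not after.

(c)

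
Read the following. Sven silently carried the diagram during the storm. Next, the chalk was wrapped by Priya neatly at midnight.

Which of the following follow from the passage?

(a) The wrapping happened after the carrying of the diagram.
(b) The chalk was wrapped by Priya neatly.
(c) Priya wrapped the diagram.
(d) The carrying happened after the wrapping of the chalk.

(a), (b)

(a) Entailed — the narrative places the carrying before the wrapping.
(b) Entailed — this follows by dropping conjuncts from the wrapping event's description.
(c) Not entailed — Priya wrapped the chalk, not the diagram; the diagram belongs to the carrying event.
(d) Not entailed — the narrative places the carrying before the wrapping, not after.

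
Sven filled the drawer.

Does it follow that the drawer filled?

yes

'Sven filled the drawer' is the causative; it entails the inchoative 'the drawer filled'.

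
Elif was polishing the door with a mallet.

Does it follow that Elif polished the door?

yes

'polish' is atelic; if Elif was polishing the door, then Elif polished the door (for some time).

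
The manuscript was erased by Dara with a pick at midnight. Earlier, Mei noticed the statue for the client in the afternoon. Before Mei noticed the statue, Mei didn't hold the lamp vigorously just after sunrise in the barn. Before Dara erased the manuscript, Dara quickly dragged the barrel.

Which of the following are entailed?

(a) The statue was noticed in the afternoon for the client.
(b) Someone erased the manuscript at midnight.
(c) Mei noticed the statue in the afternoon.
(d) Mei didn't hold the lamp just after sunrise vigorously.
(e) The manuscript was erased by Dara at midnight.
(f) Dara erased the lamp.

(a) Entailed — every conjunct here is already in the original noticing event.
(b) Entailed — every conjunct here is already in the original erasing event.
(c) Entailed — this follows by dropping conjuncts from the noticing event's description.
(d) Not entailed — dropping 'in the barn' under negation is not valid — the original leaves open that Mei held the lamp some other way.
(e) Entailed — the original entails any weakening of itself; this just drops 'with a pick'.
(f) Not entailed — Dara erased the manuscript, not the lamp; the lamp belongs to the holding event.

(a), (b), (c), (e)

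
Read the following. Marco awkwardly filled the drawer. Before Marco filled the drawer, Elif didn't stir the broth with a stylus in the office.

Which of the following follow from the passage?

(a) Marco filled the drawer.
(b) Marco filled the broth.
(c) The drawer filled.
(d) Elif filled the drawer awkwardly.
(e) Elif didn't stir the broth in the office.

(a), (c)

(a) Entailed — every conjunct here is already in the original filling event.
(b) Not entailed — Marco filled the drawer, not the broth; the broth belongs to the stirring event.
(c) Entailed — 'Marco filled the drawer' is causative; it entails the inchoative 'the drawer filled'.
(d) Not entailed — the passage has Marco filling the drawer, not Elif.
(e) Not entailed — dropping 'with a stylus' under negation is not valid — the original leaves open that Elif stirred the broth some other way.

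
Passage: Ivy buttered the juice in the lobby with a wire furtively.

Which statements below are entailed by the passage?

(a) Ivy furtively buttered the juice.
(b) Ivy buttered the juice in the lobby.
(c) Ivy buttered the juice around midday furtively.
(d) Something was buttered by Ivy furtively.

(a), (b), (d)

(a) Entailed — the original entails any weakening of itself; this just drops 'with a wire', 'in the lobby'.
(b) Entailed — the original entails any weakening of itself; this just drops 'with a wire', 'furtively'.
(c) Not entailed — 'around midday' adds information not in the original event.
(d) Entailed — the original entails any weakening of itself; this just drops 'with a wire', 'in the lobby' and generalizes the patient.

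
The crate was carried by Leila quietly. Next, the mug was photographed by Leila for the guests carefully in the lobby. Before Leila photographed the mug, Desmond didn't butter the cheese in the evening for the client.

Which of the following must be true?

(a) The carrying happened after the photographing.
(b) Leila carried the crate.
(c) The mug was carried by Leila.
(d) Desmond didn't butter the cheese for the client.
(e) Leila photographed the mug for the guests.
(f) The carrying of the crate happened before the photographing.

(b), (e), (f)

(a) Not entailed — the narrative places the carrying before the photographing, not after.
(b) Entailed — this follows by dropping conjuncts from the carrying event's description.
(c) Not entailed — Leila carried the crate, not the mug; the mug belongs to the photographing event.
(d) Not entailed — dropping 'in the evening' under negation is not valid — the original leaves open that Desmond buttered the cheese some other way.
(e) Entailed — this follows by dropping conjuncts from the photographing event's description.
(f) Entailed — the narrative places the carrying before the photographing.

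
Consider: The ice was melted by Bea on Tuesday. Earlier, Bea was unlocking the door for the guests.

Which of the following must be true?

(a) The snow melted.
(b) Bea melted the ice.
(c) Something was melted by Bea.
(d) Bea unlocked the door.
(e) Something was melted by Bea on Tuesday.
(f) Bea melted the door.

(a) Not entailed — the ice is what melted, not the snow.
(b) Entailed — dropping 'on Tuesday' leaves a sub-description the original still satisfies.
(c) Entailed — this follows by dropping conjuncts from the melting event's description.
(d) Not entailed — 'was unlocking' is progressive on an accomplishment; it does not entail the completed 'unlocked'.
(e) Entailed — the original entails any weakening of itself; this just generalizes the patient.
(f) Not entailed — Bea melted the ice, not the door; the door belongs to the unlocking event.

(b), (c), (e)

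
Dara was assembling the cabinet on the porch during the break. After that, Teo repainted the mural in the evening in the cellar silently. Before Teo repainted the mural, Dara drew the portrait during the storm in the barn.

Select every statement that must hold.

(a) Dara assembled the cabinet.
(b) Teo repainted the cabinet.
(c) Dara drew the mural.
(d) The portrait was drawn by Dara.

(d)

(a) Not entailed — 'was assembling' is progressive on an accomplishment; it does not entail the completed 'assembled'.
(b) Not entailed — Teo repainted the mural, not the cabinet; the cabinet belongs to the assembling event.
(c) Not entailed — Dara drew the portrait, not the mural; the mural belongs to the repainting event.
(d) Entailed — every conjunct here is already in the original drawing event.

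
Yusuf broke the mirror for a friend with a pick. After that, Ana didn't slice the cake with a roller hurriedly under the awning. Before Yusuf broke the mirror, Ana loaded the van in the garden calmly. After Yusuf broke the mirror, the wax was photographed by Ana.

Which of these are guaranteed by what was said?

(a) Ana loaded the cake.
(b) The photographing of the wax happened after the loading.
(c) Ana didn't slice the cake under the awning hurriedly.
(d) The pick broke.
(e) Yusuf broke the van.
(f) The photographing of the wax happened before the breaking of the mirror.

(b)

(a) Not entailed — Ana loaded the van, not the cake; the cake belongs to the slicing event.
(b) Entailed — the narrative places the loading before the photographing.
(c) Not entailed — dropping 'with a roller' under negation is not valid — the original leaves open that Ana sliced the cake some other way.
(d) Not entailed — the mirror is what broke, not the pick.
(e) Not entailed — Yusuf broke the mirror, not the van; the van belongs to the loading event.
(f) Not entailed — the narrative places the breaking before the photographing, not after.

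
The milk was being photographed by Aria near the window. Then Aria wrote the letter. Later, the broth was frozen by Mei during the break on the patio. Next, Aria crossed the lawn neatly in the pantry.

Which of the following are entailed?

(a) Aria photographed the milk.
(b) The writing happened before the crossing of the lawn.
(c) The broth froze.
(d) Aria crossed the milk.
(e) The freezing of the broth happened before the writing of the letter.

(a) Not entailed — 'was photographing' is progressive on an accomplishment; it does not entail the completed 'photographed'.
(b) Entailed — the narrative places the writing before the crossing.
(c) Entailed — 'Mei froze the broth' is causative; it entails the inchoative 'the broth froze'.
(d) Not entailed — Aria crossed the lawn, not the milk; the milk belongs to the photographing event.
(e) Not entailed — the narrative places the writing before the freezing, not after.

(b), (c)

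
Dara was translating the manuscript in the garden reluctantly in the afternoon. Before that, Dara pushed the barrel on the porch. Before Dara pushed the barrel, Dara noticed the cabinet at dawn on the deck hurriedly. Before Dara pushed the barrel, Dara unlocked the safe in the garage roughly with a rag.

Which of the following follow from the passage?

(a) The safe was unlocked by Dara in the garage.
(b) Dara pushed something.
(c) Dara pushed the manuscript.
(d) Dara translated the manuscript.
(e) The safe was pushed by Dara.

(a) Entailed — this follows by dropping conjuncts from the unlocking event's description.
(b) Entailed — every conjunct here is already in the original pushing event.
(c) Not entailed — Dara pushed the barrel, not the manuscript; the manuscript belongs to the translating event.
(d) Not entailed — 'was translating' is progressive on an accomplishment; it does not entail the completed 'translated'.
(e) Not entailed — Dara pushed the barrel, not the safe; the safe belongs to the unlocking event.

(a), (b)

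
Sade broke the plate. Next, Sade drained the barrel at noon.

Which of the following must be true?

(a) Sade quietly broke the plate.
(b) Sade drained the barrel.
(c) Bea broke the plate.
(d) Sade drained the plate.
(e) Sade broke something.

(b), (e)

(a) Not entailed — 'quietly' adds information not in the original event.
(b) Entailed — dropping 'at noon' leaves a sub-description the original still satisfies.
(c) Not entailed — the passage has Sade breaking the plate, not Bea.
(d) Not entailed — Sade drained the barrel, not the plate; the plate belongs to the breaking event.
(e) Entailed — the original entails any weakening of itself; this just generalizes the patient.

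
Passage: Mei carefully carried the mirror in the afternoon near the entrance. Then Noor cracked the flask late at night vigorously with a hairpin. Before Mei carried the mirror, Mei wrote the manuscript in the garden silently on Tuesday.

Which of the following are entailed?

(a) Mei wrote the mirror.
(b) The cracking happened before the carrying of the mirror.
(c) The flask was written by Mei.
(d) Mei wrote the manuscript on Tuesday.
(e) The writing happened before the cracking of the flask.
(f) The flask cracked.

(d), (e), (f)

(a) Not entailed — Mei wrote the manuscript, not the mirror; the mirror belongs to the carrying event.
(b) Not entailed — the narrative places the carrying before the cracking, not after.
(c) Not entailed — Mei wrote the manuscript, not the flask; the flask belongs to the cracking event.
(d) Entailed — the original entails any weakening of itself; this just drops 'in the garden', 'silently'.
(e) Entailed — the narrative places the writing before the cracking.
(f) Entailed — 'Noor cracked the flask' is causative; it entails the inchoative 'the flask cracked'.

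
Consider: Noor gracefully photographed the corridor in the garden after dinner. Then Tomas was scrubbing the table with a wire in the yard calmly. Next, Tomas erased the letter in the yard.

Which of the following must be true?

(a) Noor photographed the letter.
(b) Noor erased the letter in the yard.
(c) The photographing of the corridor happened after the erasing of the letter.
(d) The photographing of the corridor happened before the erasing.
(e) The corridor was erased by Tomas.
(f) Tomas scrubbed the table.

(a) Not entailed — Noor photographed the corridor, not the letter; the letter belongs to the erasing event.
(b) Not entailed — the passage has Tomas erasing the letter, not Noor.
(c) Not entailed — the narrative places the photographing before the erasing, not after.
(d) Entailed — the narrative places the photographing before the erasing.
(e) Not entailed — Tomas erased the letter, not the corridor; the corridor belongs to the photographing event.
(f) Entailed — 'scrub' is an activity; 'was scrubbing' entails that some scrubbing happened, so 'scrubbed' holds.

(d), (f)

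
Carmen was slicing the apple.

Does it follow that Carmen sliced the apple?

'was slicing' is progressive; for an accomplishment like 'slice the apple', it doesn't entail completion.

no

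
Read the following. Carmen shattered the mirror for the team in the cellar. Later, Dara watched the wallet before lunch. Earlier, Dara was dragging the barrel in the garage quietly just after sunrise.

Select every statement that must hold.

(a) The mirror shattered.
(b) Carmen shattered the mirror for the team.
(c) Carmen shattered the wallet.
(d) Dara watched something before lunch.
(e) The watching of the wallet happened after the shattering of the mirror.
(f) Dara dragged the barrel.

(a), (b), (d), (e), (f)

(a) Entailed — 'Carmen shattered the mirror' is causative; it entails the inchoative 'the mirror shattered'.
(b) Entailed — every conjunct here is already in the original shattering event.
(c) Not entailed — Carmen shattered the mirror, not the wallet; the wallet belongs to the watching event.
(d) Entailed — this follows by dropping conjuncts from the watching event's description.
(e) Entailed — the narrative places the shattering before the watching.
(f) Entailed — 'drag' is an activity; 'was dragging' entails that some dragging happened, so 'dragged' holds.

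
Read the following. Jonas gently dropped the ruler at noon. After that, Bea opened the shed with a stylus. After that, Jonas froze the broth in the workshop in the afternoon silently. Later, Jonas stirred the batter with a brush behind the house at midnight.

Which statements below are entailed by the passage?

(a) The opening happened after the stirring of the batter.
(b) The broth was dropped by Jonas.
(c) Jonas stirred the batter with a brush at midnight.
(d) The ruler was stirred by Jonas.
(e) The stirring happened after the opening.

(c), (e)

(a) Not entailed — the narrative places the opening before the stirring, not after.
(b) Not entailed — Jonas dropped the ruler, not the broth; the broth belongs to the freezing event.
(c) Entailed — dropping 'behind the house' leaves a sub-description the original still satisfies.
(d) Not entailed — Jonas stirred the batter, not the ruler; the ruler belongs to the dropping event.
(e) Entailed — the narrative places the opening before the stirring.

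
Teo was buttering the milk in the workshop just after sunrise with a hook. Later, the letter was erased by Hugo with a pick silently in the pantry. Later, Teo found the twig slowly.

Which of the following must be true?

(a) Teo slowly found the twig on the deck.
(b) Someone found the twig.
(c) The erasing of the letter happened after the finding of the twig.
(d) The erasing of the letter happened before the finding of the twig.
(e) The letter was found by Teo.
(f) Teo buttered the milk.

(a) Not entailed — 'on the deck' adds information not in the original event.
(b) Entailed — every conjunct here is already in the original finding event.
(c) Not entailed — the narrative places the erasing before the finding, not after.
(d) Entailed — the narrative places the erasing before the finding.
(e) Not entailed — Teo found the twig, not the letter; the letter belongs to the erasing event.
(f) Not entailed — 'was buttering' is progressive on an accomplishment; it does not entail the completed 'buttered'.

(b), (d)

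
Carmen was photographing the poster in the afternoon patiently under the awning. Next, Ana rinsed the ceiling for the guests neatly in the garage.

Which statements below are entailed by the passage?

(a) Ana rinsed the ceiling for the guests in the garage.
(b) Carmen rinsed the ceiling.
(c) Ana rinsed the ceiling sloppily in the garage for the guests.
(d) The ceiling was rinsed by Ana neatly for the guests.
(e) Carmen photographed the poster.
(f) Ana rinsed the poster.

(a) Entailed — the original entails any weakening of itself; this just drops 'neatly'.
(b) Not entailed — the passage has Ana rinsing the ceiling, not Carmen.
(c) Not entailed — 'sloppily' adds a manner not in (and inconsistent with) the original.
(d) Entailed — dropping 'in the garage' leaves a sub-description the original still satisfies.
(e) Not entailed — 'was photographing' is progressive on an accomplishment; it does not entail the completed 'photographed'.
(f) Not entailed — Ana rinsed the ceiling, not the poster; the poster belongs to the photographing event.

(a), (d)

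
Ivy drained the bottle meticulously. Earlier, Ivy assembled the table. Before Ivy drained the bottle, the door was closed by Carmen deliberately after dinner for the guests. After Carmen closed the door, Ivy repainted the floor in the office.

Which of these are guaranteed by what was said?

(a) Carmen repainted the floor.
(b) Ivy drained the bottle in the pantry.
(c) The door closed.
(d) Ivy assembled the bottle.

(a) Not entailed — the passage has Ivy repainting the floor, not Carmen.
(b) Not entailed — 'in the pantry' adds information not in the original event.
(c) Entailed — 'Carmen closed the door' is causative; it entails the inchoative 'the door closed'.
(d) Not entailed — Ivy assembled the table, not the bottle; the bottle belongs to the draining event.

(c)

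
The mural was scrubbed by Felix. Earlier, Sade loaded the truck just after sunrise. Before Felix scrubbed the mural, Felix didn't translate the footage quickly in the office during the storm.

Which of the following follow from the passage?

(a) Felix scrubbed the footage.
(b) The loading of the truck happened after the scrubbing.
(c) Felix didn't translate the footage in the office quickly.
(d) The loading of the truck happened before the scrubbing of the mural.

(d)

(a) Not entailed — Felix scrubbed the mural, not the footage; the footage belongs to the translating event.
(b) Not entailed — the narrative places the loading before the scrubbing, not after.
(c) Not entailed — dropping 'during the storm' under negation is not valid — the original leaves open that Felix translated the footage some other way.
(d) Entailed — the narrative places the loading before the scrubbing.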